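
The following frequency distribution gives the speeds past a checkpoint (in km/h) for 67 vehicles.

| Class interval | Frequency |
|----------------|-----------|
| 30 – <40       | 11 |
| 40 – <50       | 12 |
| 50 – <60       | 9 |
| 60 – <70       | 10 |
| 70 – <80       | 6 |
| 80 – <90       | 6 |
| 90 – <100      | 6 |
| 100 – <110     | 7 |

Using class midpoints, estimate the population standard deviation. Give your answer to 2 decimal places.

22.92

Midpoints: 35, 45, 55, 65, 75, 85, 95, 105
n = 67, Σfm = 4335, mean = 64.7015
Σfm² = 315675
Σf(m − x̄)² = Σfm² − (Σfm)²/n = 315675 − 4335²/67 = 35194.0299
Population variance = 35194.0299 / 67 = 525.2840
Standard deviation = √525.2840 = 22.9191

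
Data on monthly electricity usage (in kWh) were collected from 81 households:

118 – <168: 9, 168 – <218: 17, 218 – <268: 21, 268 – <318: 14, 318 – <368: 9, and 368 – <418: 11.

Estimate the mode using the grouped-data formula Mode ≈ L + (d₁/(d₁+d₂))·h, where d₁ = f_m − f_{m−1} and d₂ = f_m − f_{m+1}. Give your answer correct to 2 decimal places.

236.18

Modal class: 218 – <268 (highest frequency 21).
d₁ = 21 − 17 = 4, d₂ = 21 − 14 = 7
Mode ≈ 218 + (4/(4+7)) × 50 = 218 + 18.1818 = 236.1818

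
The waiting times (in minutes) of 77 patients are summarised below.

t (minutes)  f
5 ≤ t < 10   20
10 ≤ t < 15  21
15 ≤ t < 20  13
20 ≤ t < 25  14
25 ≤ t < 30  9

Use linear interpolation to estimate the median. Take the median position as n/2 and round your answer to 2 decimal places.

Cumulative frequencies: 20, 41, 54, 68, 77
n = 77; position = n/2 = 38.5.
This falls in the class 10 ≤ t < 15: L = 10, F = 20, f = 21, h = 5.
Median ≈ 10 + ((38.5 − 20) / 21) × 5 = 14.4048

14.40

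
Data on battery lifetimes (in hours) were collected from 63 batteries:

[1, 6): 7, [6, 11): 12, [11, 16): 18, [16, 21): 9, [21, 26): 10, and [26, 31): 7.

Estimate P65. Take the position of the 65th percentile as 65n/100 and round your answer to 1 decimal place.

Cumulative frequencies: 7, 19, 37, 46, 56, 63
n = 63; position = 65n/100 = 40.95.
This falls in the class [16, 21): L = 16, F = 37, f = 9, h = 5.
65th percentile ≈ 16 + ((40.95 − 37) / 9) × 5 = 18.1944

18.2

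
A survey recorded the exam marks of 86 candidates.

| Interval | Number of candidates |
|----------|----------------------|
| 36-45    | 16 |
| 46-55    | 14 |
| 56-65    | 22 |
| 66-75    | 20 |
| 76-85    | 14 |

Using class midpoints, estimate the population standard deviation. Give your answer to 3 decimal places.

13.380

Midpoints: 40.5, 50.5, 60.5, 70.5, 80.5
n = 86, Σfm = 5223, mean = 60.7326
Σfm² = 332601.5
Σf(m − x̄)² = Σfm² − (Σfm)²/n = 332601.5 − 5223²/86 = 15395.3488
Population variance = 15395.3488 / 86 = 179.0157
Standard deviation = √179.0157 = 13.3797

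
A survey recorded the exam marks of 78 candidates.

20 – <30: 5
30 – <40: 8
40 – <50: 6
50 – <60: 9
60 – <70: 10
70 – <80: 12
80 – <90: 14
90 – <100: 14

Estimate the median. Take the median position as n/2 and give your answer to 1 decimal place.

Cumulative frequencies: 5, 13, 19, 28, 38, 50, 64, 78
n = 78; position = n/2 = 39.
This falls in the class 70 – <80: L = 70, F = 38, f = 12, h = 10.
Median ≈ 70 + ((39 − 38) / 12) × 10 = 70.8333

70.8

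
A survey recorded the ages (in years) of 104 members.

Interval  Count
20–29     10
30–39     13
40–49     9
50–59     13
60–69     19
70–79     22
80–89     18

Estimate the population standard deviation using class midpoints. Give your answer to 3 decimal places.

Midpoints: 24.5, 34.5, 44.5, 54.5, 64.5, 74.5, 84.5
n = 104, Σfm = 6188, mean = 59.5000
Σfm² = 407586
Σf(m − x̄)² = Σfm² − (Σfm)²/n = 407586 − 6188²/104 = 39400.0000
Population variance = 39400.0000 / 104 = 378.8462
Standard deviation = √378.8462 = 19.4640

19.464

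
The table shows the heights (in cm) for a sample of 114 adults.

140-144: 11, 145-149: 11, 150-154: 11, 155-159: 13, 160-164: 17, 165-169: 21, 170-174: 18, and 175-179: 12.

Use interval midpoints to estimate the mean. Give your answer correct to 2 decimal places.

161.17

Midpoints: 142, 147, 152, 157, 162, 167, 172, 177
Σfm = 11×142 + 11×147 + 11×152 + 13×157 + 17×162 + 21×167 + 18×172 + 12×177 = 18373
n = Σf = 114
Mean = 18373 / 114 = 161.1667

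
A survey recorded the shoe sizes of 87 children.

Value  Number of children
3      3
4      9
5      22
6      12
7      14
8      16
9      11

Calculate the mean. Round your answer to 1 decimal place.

6.3

Values: 3, 4, 5, 6, 7, 8, 9
Σfx = 3×3 + 9×4 + 22×5 + 12×6 + 14×7 + 16×8 + 11×9 = 552
n = Σf = 87
Mean = 552 / 87 = 6.3448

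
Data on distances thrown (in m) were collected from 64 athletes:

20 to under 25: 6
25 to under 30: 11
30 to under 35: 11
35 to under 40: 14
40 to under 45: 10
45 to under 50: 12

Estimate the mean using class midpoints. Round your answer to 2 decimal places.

36.17

Midpoints: 22.5, 27.5, 32.5, 37.5, 42.5, 47.5
Σfm = 6×22.5 + 11×27.5 + 11×32.5 + 14×37.5 + 10×42.5 + 12×47.5 = 2315
n = Σf = 64
Mean = 2315 / 64 = 36.1719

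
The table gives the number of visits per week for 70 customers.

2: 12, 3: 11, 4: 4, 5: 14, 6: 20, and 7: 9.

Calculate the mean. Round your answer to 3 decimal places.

Values: 2, 3, 4, 5, 6, 7
Σfx = 12×2 + 11×3 + 4×4 + 14×5 + 20×6 + 9×7 = 326
n = Σf = 70
Mean = 326 / 70 = 4.6571

4.657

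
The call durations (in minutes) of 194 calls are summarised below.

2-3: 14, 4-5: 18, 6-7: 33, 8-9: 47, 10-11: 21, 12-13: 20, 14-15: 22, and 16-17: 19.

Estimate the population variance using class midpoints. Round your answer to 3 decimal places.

Midpoints: 2.5, 4.5, 6.5, 8.5, 10.5, 12.5, 14.5, 16.5
n = 194, Σfm = 1833, mean = 9.4485
Σfm² = 20480.5
Σf(m − x̄)² = Σfm² − (Σfm)²/n = 20480.5 − 1833²/194 = 3161.4845
Population variance = 3161.4845 / 194 = 16.2963

16.296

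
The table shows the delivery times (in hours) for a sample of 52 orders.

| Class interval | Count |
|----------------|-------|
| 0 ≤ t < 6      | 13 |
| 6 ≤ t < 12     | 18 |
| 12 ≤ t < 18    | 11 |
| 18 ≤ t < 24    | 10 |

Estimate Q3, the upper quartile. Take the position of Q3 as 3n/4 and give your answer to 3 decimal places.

16.364

Cumulative frequencies: 13, 31, 42, 52
n = 52; position = 3n/4 = 39.
This falls in the class 12 ≤ t < 18: L = 12, F = 31, f = 11, h = 6.
Upper quartile ≈ 12 + ((39 − 31) / 11) × 6 = 16.3636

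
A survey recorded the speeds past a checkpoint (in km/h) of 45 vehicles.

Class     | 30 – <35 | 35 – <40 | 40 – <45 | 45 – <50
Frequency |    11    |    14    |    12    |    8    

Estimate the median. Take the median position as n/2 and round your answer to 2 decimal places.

Cumulative frequencies: 11, 25, 37, 45
n = 45; position = n/2 = 22.5.
This falls in the class 35 – <40: L = 35, F = 11, f = 14, h = 5.
Median ≈ 35 + ((22.5 − 11) / 14) × 5 = 39.1071

39.11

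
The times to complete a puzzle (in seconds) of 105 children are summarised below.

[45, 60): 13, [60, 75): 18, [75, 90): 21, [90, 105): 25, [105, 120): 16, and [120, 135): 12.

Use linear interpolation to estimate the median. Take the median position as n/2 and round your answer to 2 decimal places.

Cumulative frequencies: 13, 31, 52, 77, 93, 105
n = 105; position = n/2 = 52.5.
This falls in the class [90, 105): L = 90, F = 52, f = 25, h = 15.
Median ≈ 90 + ((52.5 − 52) / 25) × 15 = 90.3000

90.30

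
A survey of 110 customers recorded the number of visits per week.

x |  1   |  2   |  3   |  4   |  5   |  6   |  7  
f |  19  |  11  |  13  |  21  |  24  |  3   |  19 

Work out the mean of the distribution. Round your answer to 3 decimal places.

Values: 1, 2, 3, 4, 5, 6, 7
Σfx = 19×1 + 11×2 + 13×3 + 21×4 + 24×5 + 3×6 + 19×7 = 435
n = Σf = 110
Mean = 435 / 110 = 3.9545

3.955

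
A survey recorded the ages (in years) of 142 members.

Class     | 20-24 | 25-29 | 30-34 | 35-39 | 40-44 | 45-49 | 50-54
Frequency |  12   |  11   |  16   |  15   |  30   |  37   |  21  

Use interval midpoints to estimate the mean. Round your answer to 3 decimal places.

40.275

Midpoints: 22, 27, 32, 37, 42, 47, 52
Σfm = 12×22 + 11×27 + 16×32 + 15×37 + 30×42 + 37×47 + 21×52 = 5719
n = Σf = 142
Mean = 5719 / 142 = 40.2746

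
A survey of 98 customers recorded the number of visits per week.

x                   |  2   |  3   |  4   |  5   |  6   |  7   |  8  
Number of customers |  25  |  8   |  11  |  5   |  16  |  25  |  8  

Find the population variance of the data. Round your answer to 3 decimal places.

Values: 2, 3, 4, 5, 6, 7, 8
n = 98, Σfx = 478, mean = 4.8776
Σfx² = 2786
Σf(x − x̄)² = Σfx² − (Σfx)²/n = 2786 − 478²/98 = 454.5306
Population variance = 454.5306 / 98 = 4.6381

4.638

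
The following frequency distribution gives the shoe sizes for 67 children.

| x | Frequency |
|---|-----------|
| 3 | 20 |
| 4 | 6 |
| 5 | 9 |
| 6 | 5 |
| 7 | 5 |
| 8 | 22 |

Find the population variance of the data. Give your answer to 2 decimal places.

Values: 3, 4, 5, 6, 7, 8
n = 67, Σfx = 370, mean = 5.5224
Σfx² = 2334
Σf(x − x̄)² = Σfx² − (Σfx)²/n = 2334 − 370²/67 = 290.7164
Population variance = 290.7164 / 67 = 4.3391

4.34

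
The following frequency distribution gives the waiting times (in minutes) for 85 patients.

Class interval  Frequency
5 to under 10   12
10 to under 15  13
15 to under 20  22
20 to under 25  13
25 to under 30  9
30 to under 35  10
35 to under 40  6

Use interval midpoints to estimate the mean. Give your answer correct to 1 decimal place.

20.3

Midpoints: 7.5, 12.5, 17.5, 22.5, 27.5, 32.5, 37.5
Σfm = 12×7.5 + 13×12.5 + 22×17.5 + 13×22.5 + 9×27.5 + 10×32.5 + 6×37.5 = 1727.5
n = Σf = 85
Mean = 1727.5 / 85 = 20.3235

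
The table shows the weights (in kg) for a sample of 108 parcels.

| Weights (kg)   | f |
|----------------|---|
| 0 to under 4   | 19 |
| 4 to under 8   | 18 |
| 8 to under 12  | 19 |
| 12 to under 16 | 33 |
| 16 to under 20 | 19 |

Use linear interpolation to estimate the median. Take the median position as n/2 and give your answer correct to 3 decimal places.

11.579

Cumulative frequencies: 19, 37, 56, 89, 108
n = 108; position = n/2 = 54.
This falls in the class 8 to under 12: L = 8, F = 37, f = 19, h = 4.
Median ≈ 8 + ((54 − 37) / 19) × 4 = 11.5789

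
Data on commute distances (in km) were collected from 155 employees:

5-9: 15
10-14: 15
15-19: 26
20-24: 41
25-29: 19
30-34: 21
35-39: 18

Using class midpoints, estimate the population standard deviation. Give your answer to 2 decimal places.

Midpoints: 7, 12, 17, 22, 27, 32, 37
n = 155, Σfm = 3480, mean = 22.4516
Σfm² = 90250
Σf(m − x̄)² = Σfm² − (Σfm)²/n = 90250 − 3480²/155 = 12118.3871
Population variance = 12118.3871 / 155 = 78.1831
Standard deviation = √78.1831 = 8.8421

8.84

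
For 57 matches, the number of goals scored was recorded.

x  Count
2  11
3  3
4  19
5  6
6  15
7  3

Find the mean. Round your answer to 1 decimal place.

4.4

Values: 2, 3, 4, 5, 6, 7
Σfx = 11×2 + 3×3 + 19×4 + 6×5 + 15×6 + 3×7 = 248
n = Σf = 57
Mean = 248 / 57 = 4.3509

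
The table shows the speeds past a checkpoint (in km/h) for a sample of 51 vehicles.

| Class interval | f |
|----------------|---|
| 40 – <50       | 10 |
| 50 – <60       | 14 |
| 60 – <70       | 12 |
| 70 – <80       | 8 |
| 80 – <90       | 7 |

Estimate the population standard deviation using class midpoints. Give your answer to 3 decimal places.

Midpoints: 45, 55, 65, 75, 85
n = 51, Σfm = 3195, mean = 62.6471
Σfm² = 208875
Σf(m − x̄)² = Σfm² − (Σfm)²/n = 208875 − 3195²/51 = 8717.6471
Population variance = 8717.6471 / 51 = 170.9343
Standard deviation = √170.9343 = 13.0742

13.074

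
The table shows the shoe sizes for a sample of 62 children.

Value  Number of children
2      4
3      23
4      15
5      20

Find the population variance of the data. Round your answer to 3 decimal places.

Values: 2, 3, 4, 5
n = 62, Σfx = 237, mean = 3.8226
Σfx² = 963
Σf(x − x̄)² = Σfx² − (Σfx)²/n = 963 − 237²/62 = 57.0484
Population variance = 57.0484 / 62 = 0.9201

0.920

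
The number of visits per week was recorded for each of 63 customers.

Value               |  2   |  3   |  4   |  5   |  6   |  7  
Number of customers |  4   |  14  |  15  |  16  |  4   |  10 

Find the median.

4

Cumulative frequencies: 4, 18, 33, 49, 53, 63
n = 63, so the median is the value in position (n+1)/2 = 32.
Position 32 falls at value 4.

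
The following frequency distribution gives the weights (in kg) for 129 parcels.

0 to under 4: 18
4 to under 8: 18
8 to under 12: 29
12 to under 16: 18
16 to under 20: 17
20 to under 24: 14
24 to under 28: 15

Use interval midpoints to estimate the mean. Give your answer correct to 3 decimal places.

Midpoints: 2, 6, 10, 14, 18, 22, 26
Σfm = 18×2 + 18×6 + 29×10 + 18×14 + 17×18 + 14×22 + 15×26 = 1690
n = Σf = 129
Mean = 1690 / 129 = 13.1008

13.101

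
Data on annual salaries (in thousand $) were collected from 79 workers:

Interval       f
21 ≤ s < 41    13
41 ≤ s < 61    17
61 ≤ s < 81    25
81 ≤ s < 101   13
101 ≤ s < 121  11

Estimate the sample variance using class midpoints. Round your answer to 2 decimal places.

642.00

Midpoints: 31, 51, 71, 91, 111
n = 79, Σfm = 5449, mean = 68.9747
Σfm² = 425919
Σf(m − x̄)² = Σfm² − (Σfm)²/n = 425919 − 5449²/79 = 50075.9494
Sample variance = 50075.9494 / 78 = 641.9994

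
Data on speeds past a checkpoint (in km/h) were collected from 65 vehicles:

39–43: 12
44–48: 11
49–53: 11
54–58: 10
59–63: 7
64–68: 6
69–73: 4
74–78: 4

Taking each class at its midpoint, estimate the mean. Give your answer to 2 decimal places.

54.31

Midpoints: 41, 46, 51, 56, 61, 66, 71, 76
Σfm = 12×41 + 11×46 + 11×51 + 10×56 + 7×61 + 6×66 + 4×71 + 4×76 = 3530
n = Σf = 65
Mean = 3530 / 65 = 54.3077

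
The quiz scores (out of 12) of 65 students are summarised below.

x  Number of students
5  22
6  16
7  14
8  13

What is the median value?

Cumulative frequencies: 22, 38, 52, 65
n = 65, so the median is the value in position (n+1)/2 = 33.
Position 33 falls at value 6.

6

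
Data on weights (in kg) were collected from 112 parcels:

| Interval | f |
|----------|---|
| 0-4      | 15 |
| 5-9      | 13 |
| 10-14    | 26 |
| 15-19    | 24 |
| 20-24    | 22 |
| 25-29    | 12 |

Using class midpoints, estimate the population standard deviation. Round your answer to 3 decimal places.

Midpoints: 2, 7, 12, 17, 22, 27
n = 112, Σfm = 1649, mean = 14.7232
Σfm² = 30773
Σf(m − x̄)² = Σfm² − (Σfm)²/n = 30773 − 1649²/112 = 6494.4196
Population variance = 6494.4196 / 112 = 57.9859
Standard deviation = √57.9859 = 7.6148

7.615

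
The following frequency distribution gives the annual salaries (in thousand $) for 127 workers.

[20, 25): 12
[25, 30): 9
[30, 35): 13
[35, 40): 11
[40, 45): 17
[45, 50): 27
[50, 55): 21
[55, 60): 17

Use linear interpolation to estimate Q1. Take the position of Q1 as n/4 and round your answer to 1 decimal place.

34.1

Cumulative frequencies: 12, 21, 34, 45, 62, 89, 110, 127
n = 127; position = n/4 = 31.75.
This falls in the class [30, 35): L = 30, F = 21, f = 13, h = 5.
Lower quartile ≈ 30 + ((31.75 − 21) / 13) × 5 = 34.1346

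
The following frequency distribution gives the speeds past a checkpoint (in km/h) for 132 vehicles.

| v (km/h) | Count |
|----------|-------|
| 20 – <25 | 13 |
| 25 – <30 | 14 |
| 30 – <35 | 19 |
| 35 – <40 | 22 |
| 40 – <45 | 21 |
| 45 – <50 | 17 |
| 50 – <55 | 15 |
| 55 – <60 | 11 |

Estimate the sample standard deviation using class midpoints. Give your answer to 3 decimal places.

Midpoints: 22.5, 27.5, 32.5, 37.5, 42.5, 47.5, 52.5, 57.5
n = 132, Σfm = 5240, mean = 39.6970
Σfm² = 222175
Σf(m − x̄)² = Σfm² − (Σfm)²/n = 222175 − 5240²/132 = 14162.8788
Sample variance = 14162.8788 / 131 = 108.1136
Standard deviation = √108.1136 = 10.3978

10.398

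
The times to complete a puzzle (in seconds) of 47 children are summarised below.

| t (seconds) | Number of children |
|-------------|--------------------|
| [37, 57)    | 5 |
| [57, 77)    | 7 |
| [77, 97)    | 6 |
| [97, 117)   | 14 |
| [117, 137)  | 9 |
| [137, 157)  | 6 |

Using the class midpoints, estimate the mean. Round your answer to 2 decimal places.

101.04

Midpoints: 47, 67, 87, 107, 127, 147
Σfm = 5×47 + 7×67 + 6×87 + 14×107 + 9×127 + 6×147 = 4749
n = Σf = 47
Mean = 4749 / 47 = 101.0426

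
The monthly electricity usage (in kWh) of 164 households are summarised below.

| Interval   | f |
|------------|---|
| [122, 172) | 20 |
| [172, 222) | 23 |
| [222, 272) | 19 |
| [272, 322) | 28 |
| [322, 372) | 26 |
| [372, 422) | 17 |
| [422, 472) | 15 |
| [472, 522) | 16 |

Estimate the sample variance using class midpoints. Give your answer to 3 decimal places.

Midpoints: 147, 197, 247, 297, 347, 397, 447, 497
n = 164, Σfm = 50908, mean = 310.4146
Σfm² = 17713076
Σf(m − x̄)² = Σfm² − (Σfm)²/n = 17713076 − 50908²/164 = 1910487.8049
Sample variance = 1910487.8049 / 163 = 11720.7841

11720.784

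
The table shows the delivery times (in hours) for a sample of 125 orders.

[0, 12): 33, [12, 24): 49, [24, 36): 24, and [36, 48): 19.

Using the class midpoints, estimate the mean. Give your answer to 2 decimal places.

Midpoints: 6, 18, 30, 42
Σfm = 33×6 + 49×18 + 24×30 + 19×42 = 2598
n = Σf = 125
Mean = 2598 / 125 = 20.7840

20.78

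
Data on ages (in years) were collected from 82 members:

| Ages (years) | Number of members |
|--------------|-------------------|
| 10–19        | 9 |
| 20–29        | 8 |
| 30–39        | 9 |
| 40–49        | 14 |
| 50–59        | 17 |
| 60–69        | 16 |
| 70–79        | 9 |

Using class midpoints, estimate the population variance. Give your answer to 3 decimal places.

Midpoints: 14.5, 24.5, 34.5, 44.5, 54.5, 64.5, 74.5
n = 82, Σfm = 3889, mean = 47.4268
Σfm² = 212140.5
Σf(m − x̄)² = Σfm² − (Σfm)²/n = 212140.5 − 3889²/82 = 27697.5610
Population variance = 27697.5610 / 82 = 337.7751

337.775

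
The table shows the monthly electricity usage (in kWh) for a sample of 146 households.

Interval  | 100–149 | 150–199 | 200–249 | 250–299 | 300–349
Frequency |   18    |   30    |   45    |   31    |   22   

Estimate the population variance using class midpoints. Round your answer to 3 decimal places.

Midpoints: 124.5, 174.5, 224.5, 274.5, 324.5
n = 146, Σfm = 33227, mean = 227.5822
Σfm² = 8112986.5
Σf(m − x̄)² = Σfm² − (Σfm)²/n = 8112986.5 − 33227²/146 = 551113.0137
Population variance = 551113.0137 / 146 = 3774.7467

3774.747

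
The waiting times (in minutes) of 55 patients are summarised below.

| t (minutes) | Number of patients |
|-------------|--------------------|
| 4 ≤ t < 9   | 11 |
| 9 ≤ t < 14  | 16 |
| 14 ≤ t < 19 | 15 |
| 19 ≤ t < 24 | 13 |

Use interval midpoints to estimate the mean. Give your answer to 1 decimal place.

14.2

Midpoints: 6.5, 11.5, 16.5, 21.5
Σfm = 11×6.5 + 16×11.5 + 15×16.5 + 13×21.5 = 782.5
n = Σf = 55
Mean = 782.5 / 55 = 14.2273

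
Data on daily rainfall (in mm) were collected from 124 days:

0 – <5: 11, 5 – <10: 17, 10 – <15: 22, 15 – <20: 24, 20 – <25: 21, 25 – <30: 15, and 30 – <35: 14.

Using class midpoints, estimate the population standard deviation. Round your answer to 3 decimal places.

Midpoints: 2.5, 7.5, 12.5, 17.5, 22.5, 27.5, 32.5
n = 124, Σfm = 2190, mean = 17.6613
Σfm² = 48575
Σf(m − x̄)² = Σfm² − (Σfm)²/n = 48575 − 2190²/124 = 9896.7742
Population variance = 9896.7742 / 124 = 79.8127
Standard deviation = √79.8127 = 8.9338

8.934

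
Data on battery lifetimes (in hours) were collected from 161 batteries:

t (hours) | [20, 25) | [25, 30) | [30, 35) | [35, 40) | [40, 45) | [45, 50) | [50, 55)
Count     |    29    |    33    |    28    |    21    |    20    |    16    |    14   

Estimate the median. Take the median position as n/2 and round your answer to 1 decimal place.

33.3

Cumulative frequencies: 29, 62, 90, 111, 131, 147, 161
n = 161; position = n/2 = 80.5.
This falls in the class [30, 35): L = 30, F = 62, f = 28, h = 5.
Median ≈ 30 + ((80.5 − 62) / 28) × 5 = 33.3036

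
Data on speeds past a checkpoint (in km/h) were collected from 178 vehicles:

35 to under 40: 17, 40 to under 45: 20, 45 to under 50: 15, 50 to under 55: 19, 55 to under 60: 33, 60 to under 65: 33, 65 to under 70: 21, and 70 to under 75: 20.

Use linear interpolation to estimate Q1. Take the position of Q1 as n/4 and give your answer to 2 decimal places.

Cumulative frequencies: 17, 37, 52, 71, 104, 137, 158, 178
n = 178; position = n/4 = 44.5.
This falls in the class 45 to under 50: L = 45, F = 37, f = 15, h = 5.
Lower quartile ≈ 45 + ((44.5 − 37) / 15) × 5 = 47.5000

47.50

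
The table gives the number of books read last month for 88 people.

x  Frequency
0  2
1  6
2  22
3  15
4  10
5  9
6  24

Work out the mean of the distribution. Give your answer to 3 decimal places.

Values: 0, 1, 2, 3, 4, 5, 6
Σfx = 2×0 + 6×1 + 22×2 + 15×3 + 10×4 + 9×5 + 24×6 = 324
n = Σf = 88
Mean = 324 / 88 = 3.6818

3.682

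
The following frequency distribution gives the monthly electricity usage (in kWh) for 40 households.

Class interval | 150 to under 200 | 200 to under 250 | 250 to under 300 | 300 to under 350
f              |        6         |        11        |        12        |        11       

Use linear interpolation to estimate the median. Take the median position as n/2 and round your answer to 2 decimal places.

262.50

Cumulative frequencies: 6, 17, 29, 40
n = 40; position = n/2 = 20.
This falls in the class 250 to under 300: L = 250, F = 17, f = 12, h = 50.
Median ≈ 250 + ((20 − 17) / 12) × 50 = 262.5000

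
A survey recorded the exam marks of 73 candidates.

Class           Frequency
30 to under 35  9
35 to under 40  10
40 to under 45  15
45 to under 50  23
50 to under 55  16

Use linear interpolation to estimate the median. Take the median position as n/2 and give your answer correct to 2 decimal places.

45.54

Cumulative frequencies: 9, 19, 34, 57, 73
n = 73; position = n/2 = 36.5.
This falls in the class 45 to under 50: L = 45, F = 34, f = 23, h = 5.
Median ≈ 45 + ((36.5 − 34) / 23) × 5 = 45.5435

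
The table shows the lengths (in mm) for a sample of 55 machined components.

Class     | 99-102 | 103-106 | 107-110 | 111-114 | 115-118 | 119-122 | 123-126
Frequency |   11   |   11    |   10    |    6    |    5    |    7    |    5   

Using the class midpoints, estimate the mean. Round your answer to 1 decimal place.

110.2

Midpoints: 100.5, 104.5, 108.5, 112.5, 116.5, 120.5, 124.5
Σfm = 11×100.5 + 11×104.5 + 10×108.5 + 6×112.5 + 5×116.5 + 7×120.5 + 5×124.5 = 6063.5
n = Σf = 55
Mean = 6063.5 / 55 = 110.2455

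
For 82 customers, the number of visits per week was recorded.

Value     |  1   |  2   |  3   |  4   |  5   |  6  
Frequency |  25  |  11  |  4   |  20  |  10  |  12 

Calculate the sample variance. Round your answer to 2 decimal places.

Values: 1, 2, 3, 4, 5, 6
n = 82, Σfx = 261, mean = 3.1829
Σfx² = 1107
Σf(x − x̄)² = Σfx² − (Σfx)²/n = 1107 − 261²/82 = 276.2561
Sample variance = 276.2561 / 81 = 3.4106

3.41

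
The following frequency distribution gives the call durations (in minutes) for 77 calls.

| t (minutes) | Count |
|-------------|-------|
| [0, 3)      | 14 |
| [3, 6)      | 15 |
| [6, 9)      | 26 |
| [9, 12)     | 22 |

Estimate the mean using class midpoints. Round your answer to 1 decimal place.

Midpoints: 1.5, 4.5, 7.5, 10.5
Σfm = 14×1.5 + 15×4.5 + 26×7.5 + 22×10.5 = 514.5
n = Σf = 77
Mean = 514.5 / 77 = 6.6818

6.7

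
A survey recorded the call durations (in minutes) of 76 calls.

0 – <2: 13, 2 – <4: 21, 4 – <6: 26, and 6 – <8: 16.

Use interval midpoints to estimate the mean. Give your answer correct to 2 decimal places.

Midpoints: 1, 3, 5, 7
Σfm = 13×1 + 21×3 + 26×5 + 16×7 = 318
n = Σf = 76
Mean = 318 / 76 = 4.1842

4.18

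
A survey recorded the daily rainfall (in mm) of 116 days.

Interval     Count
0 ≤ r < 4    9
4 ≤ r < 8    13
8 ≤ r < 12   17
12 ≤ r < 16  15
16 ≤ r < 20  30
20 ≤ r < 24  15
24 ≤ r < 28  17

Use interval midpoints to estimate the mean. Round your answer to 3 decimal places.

Midpoints: 2, 6, 10, 14, 18, 22, 26
Σfm = 9×2 + 13×6 + 17×10 + 15×14 + 30×18 + 15×22 + 17×26 = 1788
n = Σf = 116
Mean = 1788 / 116 = 15.4138

15.414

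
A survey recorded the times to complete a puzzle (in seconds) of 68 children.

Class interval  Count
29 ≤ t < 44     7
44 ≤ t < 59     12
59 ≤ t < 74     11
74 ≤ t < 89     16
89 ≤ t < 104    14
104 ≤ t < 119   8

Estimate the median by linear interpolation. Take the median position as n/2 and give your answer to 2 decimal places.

77.75

Cumulative frequencies: 7, 19, 30, 46, 60, 68
n = 68; position = n/2 = 34.
This falls in the class 74 ≤ t < 89: L = 74, F = 30, f = 16, h = 15.
Median ≈ 74 + ((34 − 30) / 16) × 15 = 77.7500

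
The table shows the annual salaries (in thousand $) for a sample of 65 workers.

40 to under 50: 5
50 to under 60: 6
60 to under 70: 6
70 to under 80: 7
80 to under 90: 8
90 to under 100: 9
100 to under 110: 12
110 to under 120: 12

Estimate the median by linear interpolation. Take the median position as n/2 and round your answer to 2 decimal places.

90.56

Cumulative frequencies: 5, 11, 17, 24, 32, 41, 53, 65
n = 65; position = n/2 = 32.5.
This falls in the class 90 to under 100: L = 90, F = 32, f = 9, h = 10.
Median ≈ 90 + ((32.5 − 32) / 9) × 10 = 90.5556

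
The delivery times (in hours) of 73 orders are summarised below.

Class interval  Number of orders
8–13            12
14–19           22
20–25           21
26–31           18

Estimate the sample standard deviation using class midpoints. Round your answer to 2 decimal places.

6.22

Midpoints: 10.5, 16.5, 22.5, 28.5
n = 73, Σfm = 1474.5, mean = 20.1986
Σfm² = 32564.25
Σf(m − x̄)² = Σfm² − (Σfm)²/n = 32564.25 − 1474.5²/73 = 2781.3699
Sample variance = 2781.3699 / 72 = 38.6301
Standard deviation = √38.6301 = 6.2153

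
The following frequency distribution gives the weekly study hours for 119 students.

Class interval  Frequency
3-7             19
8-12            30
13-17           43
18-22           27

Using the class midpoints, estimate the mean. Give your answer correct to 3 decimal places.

13.277

Midpoints: 5, 10, 15, 20
Σfm = 19×5 + 30×10 + 43×15 + 27×20 = 1580
n = Σf = 119
Mean = 1580 / 119 = 13.2773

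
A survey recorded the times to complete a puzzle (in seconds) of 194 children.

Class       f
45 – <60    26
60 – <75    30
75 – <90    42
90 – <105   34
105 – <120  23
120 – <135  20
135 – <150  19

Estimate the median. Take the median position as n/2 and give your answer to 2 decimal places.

89.64

Cumulative frequencies: 26, 56, 98, 132, 155, 175, 194
n = 194; position = n/2 = 97.
This falls in the class 75 – <90: L = 75, F = 56, f = 42, h = 15.
Median ≈ 75 + ((97 − 56) / 42) × 15 = 89.6429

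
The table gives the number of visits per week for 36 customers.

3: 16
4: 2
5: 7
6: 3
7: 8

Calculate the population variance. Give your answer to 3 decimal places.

2.632

Values: 3, 4, 5, 6, 7
n = 36, Σfx = 165, mean = 4.5833
Σfx² = 851
Σf(x − x̄)² = Σfx² − (Σfx)²/n = 851 − 165²/36 = 94.7500
Population variance = 94.7500 / 36 = 2.6319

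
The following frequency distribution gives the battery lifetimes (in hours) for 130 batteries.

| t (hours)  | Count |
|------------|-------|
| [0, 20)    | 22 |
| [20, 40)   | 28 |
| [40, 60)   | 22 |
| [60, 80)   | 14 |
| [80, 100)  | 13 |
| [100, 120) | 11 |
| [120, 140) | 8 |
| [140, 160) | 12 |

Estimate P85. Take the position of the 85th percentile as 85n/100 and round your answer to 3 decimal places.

121.250

Cumulative frequencies: 22, 50, 72, 86, 99, 110, 118, 130
n = 130; position = 85n/100 = 110.5.
This falls in the class [120, 140): L = 120, F = 110, f = 8, h = 20.
85th percentile ≈ 120 + ((110.5 − 110) / 8) × 20 = 121.2500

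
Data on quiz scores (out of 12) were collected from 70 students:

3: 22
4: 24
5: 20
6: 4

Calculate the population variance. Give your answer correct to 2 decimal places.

0.82

Values: 3, 4, 5, 6
n = 70, Σfx = 286, mean = 4.0857
Σfx² = 1226
Σf(x − x̄)² = Σfx² − (Σfx)²/n = 1226 − 286²/70 = 57.4857
Population variance = 57.4857 / 70 = 0.8212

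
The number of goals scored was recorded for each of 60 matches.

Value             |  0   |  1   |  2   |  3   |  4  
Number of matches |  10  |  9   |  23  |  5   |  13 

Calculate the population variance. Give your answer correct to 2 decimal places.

1.77

Values: 0, 1, 2, 3, 4
n = 60, Σfx = 122, mean = 2.0333
Σfx² = 354
Σf(x − x̄)² = Σfx² − (Σfx)²/n = 354 − 122²/60 = 105.9333
Population variance = 105.9333 / 60 = 1.7656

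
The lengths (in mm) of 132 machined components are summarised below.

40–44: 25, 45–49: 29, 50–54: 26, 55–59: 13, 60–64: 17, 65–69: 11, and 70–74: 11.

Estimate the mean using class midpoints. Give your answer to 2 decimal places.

Midpoints: 42, 47, 52, 57, 62, 67, 72
Σfm = 25×42 + 29×47 + 26×52 + 13×57 + 17×62 + 11×67 + 11×72 = 7089
n = Σf = 132
Mean = 7089 / 132 = 53.7045

53.70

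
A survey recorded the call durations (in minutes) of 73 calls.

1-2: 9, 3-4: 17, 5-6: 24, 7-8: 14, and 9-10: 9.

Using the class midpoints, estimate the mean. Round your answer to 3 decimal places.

Midpoints: 1.5, 3.5, 5.5, 7.5, 9.5
Σfm = 9×1.5 + 17×3.5 + 24×5.5 + 14×7.5 + 9×9.5 = 395.5
n = Σf = 73
Mean = 395.5 / 73 = 5.4178

5.418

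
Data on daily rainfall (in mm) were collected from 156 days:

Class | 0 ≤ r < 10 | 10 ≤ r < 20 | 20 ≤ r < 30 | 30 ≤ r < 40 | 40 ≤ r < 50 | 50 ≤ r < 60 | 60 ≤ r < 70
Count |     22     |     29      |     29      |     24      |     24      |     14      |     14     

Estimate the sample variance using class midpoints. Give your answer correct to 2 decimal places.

Midpoints: 5, 15, 25, 35, 45, 55, 65
n = 156, Σfm = 4870, mean = 31.2179
Σfm² = 204700
Σf(m − x̄)² = Σfm² − (Σfm)²/n = 204700 − 4870²/156 = 52668.5897
Sample variance = 52668.5897 / 155 = 339.7974

339.80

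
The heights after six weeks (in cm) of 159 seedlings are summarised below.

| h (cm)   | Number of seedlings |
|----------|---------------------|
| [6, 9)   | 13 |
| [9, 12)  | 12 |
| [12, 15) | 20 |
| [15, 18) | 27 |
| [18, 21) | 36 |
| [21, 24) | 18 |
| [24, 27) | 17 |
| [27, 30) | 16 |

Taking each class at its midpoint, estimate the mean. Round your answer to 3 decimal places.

Midpoints: 7.5, 10.5, 13.5, 16.5, 19.5, 22.5, 25.5, 28.5
Σfm = 13×7.5 + 12×10.5 + 20×13.5 + 27×16.5 + 36×19.5 + 18×22.5 + 17×25.5 + 16×28.5 = 2935.5
n = Σf = 159
Mean = 2935.5 / 159 = 18.4623

18.462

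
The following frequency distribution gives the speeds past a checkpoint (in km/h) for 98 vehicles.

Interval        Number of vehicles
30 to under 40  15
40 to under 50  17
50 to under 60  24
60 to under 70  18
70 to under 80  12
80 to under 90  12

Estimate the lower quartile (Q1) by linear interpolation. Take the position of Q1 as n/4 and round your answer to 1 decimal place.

Cumulative frequencies: 15, 32, 56, 74, 86, 98
n = 98; position = n/4 = 24.5.
This falls in the class 40 to under 50: L = 40, F = 15, f = 17, h = 10.
Lower quartile ≈ 40 + ((24.5 − 15) / 17) × 10 = 45.5882

45.6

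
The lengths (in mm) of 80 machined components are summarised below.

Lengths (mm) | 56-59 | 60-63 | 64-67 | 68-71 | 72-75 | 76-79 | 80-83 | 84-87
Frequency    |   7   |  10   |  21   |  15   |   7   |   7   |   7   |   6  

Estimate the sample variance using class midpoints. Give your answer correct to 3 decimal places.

Midpoints: 57.5, 61.5, 65.5, 69.5, 73.5, 77.5, 81.5, 85.5
n = 80, Σfm = 5576, mean = 69.7000
Σfm² = 393732
Σf(m − x̄)² = Σfm² − (Σfm)²/n = 393732 − 5576²/80 = 5084.8000
Sample variance = 5084.8000 / 79 = 64.3646

64.365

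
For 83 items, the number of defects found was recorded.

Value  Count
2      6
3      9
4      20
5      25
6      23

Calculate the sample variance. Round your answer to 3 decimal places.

Values: 2, 3, 4, 5, 6
n = 83, Σfx = 382, mean = 4.6024
Σfx² = 1878
Σf(x − x̄)² = Σfx² − (Σfx)²/n = 1878 − 382²/83 = 119.8795
Sample variance = 119.8795 / 82 = 1.4619

1.462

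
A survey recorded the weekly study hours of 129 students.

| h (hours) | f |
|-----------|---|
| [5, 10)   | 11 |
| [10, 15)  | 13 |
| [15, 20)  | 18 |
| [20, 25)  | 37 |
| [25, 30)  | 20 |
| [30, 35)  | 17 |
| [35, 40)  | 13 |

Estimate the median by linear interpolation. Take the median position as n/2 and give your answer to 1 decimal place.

Cumulative frequencies: 11, 24, 42, 79, 99, 116, 129
n = 129; position = n/2 = 64.5.
This falls in the class [20, 25): L = 20, F = 42, f = 37, h = 5.
Median ≈ 20 + ((64.5 − 42) / 37) × 5 = 23.0405

23.0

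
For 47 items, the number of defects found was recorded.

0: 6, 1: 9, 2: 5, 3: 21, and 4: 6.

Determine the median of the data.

Cumulative frequencies: 6, 15, 20, 41, 47
n = 47, so the median is the value in position (n+1)/2 = 24.
Position 24 falls at value 3.

3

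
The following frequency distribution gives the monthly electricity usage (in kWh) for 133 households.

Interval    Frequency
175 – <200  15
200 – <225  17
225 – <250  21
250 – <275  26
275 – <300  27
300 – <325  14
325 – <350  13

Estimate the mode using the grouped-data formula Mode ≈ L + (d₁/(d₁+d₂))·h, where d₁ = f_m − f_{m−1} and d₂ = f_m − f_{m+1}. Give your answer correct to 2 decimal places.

276.79

Modal class: 275 – <300 (highest frequency 27).
d₁ = 27 − 26 = 1, d₂ = 27 − 14 = 13
Mode ≈ 275 + (1/(1+13)) × 25 = 275 + 1.7857 = 276.7857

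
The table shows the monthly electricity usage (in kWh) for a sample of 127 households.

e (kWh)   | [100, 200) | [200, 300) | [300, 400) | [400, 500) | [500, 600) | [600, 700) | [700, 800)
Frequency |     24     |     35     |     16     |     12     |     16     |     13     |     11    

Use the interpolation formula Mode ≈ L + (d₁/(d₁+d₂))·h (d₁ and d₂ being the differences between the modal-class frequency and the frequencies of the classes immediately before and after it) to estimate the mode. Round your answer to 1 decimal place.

Modal class: [200, 300) (highest frequency 35).
d₁ = 35 − 24 = 11, d₂ = 35 − 16 = 19
Mode ≈ 200 + (11/(11+19)) × 100 = 200 + 36.6667 = 236.6667

236.7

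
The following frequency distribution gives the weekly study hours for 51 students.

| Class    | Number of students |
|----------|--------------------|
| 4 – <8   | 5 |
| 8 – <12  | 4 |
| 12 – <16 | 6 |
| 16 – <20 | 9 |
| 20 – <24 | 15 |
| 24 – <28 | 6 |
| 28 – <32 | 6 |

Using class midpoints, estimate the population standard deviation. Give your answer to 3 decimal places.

Midpoints: 6, 10, 14, 18, 22, 26, 30
n = 51, Σfm = 982, mean = 19.2549
Σfm² = 21388
Σf(m − x̄)² = Σfm² − (Σfm)²/n = 21388 − 982²/51 = 2479.6863
Population variance = 2479.6863 / 51 = 48.6213
Standard deviation = √48.6213 = 6.9729

6.973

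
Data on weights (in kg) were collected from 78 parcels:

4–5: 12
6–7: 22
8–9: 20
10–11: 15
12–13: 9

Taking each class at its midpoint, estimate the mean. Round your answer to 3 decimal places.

8.167

Midpoints: 4.5, 6.5, 8.5, 10.5, 12.5
Σfm = 12×4.5 + 22×6.5 + 20×8.5 + 15×10.5 + 9×12.5 = 637
n = Σf = 78
Mean = 637 / 78 = 8.1667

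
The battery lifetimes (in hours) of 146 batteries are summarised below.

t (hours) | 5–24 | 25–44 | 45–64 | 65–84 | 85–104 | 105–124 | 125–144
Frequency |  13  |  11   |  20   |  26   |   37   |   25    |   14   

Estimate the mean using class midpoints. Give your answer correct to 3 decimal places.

81.075

Midpoints: 14.5, 34.5, 54.5, 74.5, 94.5, 114.5, 134.5
Σfm = 13×14.5 + 11×34.5 + 20×54.5 + 26×74.5 + 37×94.5 + 25×114.5 + 14×134.5 = 11837
n = Σf = 146
Mean = 11837 / 146 = 81.0753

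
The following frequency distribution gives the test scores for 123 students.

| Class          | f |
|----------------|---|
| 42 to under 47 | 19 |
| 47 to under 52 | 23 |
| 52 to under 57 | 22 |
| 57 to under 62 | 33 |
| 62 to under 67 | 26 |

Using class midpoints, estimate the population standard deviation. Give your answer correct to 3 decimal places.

6.857

Midpoints: 44.5, 49.5, 54.5, 59.5, 64.5
n = 123, Σfm = 6823.5, mean = 55.4756
Σfm² = 384320.75
Σf(m − x̄)² = Σfm² − (Σfm)²/n = 384320.75 − 6823.5²/123 = 5782.9268
Population variance = 5782.9268 / 123 = 47.0157
Standard deviation = √47.0157 = 6.8568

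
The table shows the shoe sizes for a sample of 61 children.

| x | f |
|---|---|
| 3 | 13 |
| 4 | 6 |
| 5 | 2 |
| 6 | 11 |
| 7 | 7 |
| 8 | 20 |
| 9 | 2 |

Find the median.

Cumulative frequencies: 13, 19, 21, 32, 39, 59, 61
n = 61, so the median is the value in position (n+1)/2 = 31.
Position 31 falls at value 6.

6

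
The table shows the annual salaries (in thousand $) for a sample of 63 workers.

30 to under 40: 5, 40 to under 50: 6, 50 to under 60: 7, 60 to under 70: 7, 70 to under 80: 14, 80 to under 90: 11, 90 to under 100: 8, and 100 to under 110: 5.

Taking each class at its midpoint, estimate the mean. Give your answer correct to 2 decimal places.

72.30

Midpoints: 35, 45, 55, 65, 75, 85, 95, 105
Σfm = 5×35 + 6×45 + 7×55 + 7×65 + 14×75 + 11×85 + 8×95 + 5×105 = 4555
n = Σf = 63
Mean = 4555 / 63 = 72.3016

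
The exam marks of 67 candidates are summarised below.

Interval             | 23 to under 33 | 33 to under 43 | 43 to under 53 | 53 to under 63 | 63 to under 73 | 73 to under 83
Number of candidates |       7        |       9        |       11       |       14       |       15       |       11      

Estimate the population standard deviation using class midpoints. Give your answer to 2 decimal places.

15.76

Midpoints: 28, 38, 48, 58, 68, 78
n = 67, Σfm = 3756, mean = 56.0597
Σfm² = 227208
Σf(m − x̄)² = Σfm² − (Σfm)²/n = 227208 − 3756²/67 = 16647.7612
Population variance = 16647.7612 / 67 = 248.4740
Standard deviation = √248.4740 = 15.7631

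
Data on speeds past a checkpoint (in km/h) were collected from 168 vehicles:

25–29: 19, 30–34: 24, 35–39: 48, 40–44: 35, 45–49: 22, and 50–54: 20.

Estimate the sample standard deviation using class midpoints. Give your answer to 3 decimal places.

Midpoints: 27, 32, 37, 42, 47, 52
n = 168, Σfm = 6601, mean = 39.2917
Σfm² = 268557
Σf(m − x̄)² = Σfm² − (Σfm)²/n = 268557 − 6601²/168 = 9192.7083
Sample variance = 9192.7083 / 167 = 55.0462
Standard deviation = √55.0462 = 7.4193

7.419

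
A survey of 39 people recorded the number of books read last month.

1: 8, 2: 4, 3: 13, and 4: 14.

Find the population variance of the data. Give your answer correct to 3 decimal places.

1.258

Values: 1, 2, 3, 4
n = 39, Σfx = 111, mean = 2.8462
Σfx² = 365
Σf(x − x̄)² = Σfx² − (Σfx)²/n = 365 − 111²/39 = 49.0769
Population variance = 49.0769 / 39 = 1.2584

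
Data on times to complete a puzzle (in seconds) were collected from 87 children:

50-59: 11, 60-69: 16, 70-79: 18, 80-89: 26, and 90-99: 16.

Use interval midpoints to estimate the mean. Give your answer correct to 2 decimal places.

76.80

Midpoints: 54.5, 64.5, 74.5, 84.5, 94.5
Σfm = 11×54.5 + 16×64.5 + 18×74.5 + 26×84.5 + 16×94.5 = 6681.5
n = Σf = 87
Mean = 6681.5 / 87 = 76.7989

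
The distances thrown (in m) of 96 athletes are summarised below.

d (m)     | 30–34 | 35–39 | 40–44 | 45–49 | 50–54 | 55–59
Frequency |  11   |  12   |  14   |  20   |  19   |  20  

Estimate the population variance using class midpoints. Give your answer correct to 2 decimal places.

Midpoints: 32, 37, 42, 47, 52, 57
n = 96, Σfm = 4452, mean = 46.3750
Σfm² = 212924
Σf(m − x̄)² = Σfm² − (Σfm)²/n = 212924 − 4452²/96 = 6462.5000
Population variance = 6462.5000 / 96 = 67.3177

67.32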